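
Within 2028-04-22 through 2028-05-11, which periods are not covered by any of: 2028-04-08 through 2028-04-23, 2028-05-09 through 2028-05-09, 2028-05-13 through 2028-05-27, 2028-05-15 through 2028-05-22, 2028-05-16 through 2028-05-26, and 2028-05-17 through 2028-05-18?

The merged coverage is 2028-04-08 through 2028-04-23, 2028-05-09 through 2028-05-09, 2028-05-13 through 2028-05-27.
Gaps within 2028-04-22 through 2028-05-11: 2028-04-24 through 2028-05-08, 2028-05-10 through 2028-05-11.

2028-04-24 through 2028-05-08, 2028-05-10 through 2028-05-11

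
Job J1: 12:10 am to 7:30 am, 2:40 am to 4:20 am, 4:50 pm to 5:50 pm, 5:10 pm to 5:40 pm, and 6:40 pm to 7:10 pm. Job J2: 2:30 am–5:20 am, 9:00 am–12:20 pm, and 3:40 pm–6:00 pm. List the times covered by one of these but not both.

12:10 am–2:30 am, 5:20 am–7:30 am, 9:00 am–12:20 pm, 3:40 pm–4:50 pm, 5:50 pm–6:00 pm, 6:40 pm–7:10 pm

A, merged: 12:10 am–7:30 am, 4:50 pm–5:50 pm, 6:40 pm–7:10 pm.
A but not B: 12:10 am–2:30 am, 5:20 am–7:30 am, 6:40 pm–7:10 pm.
B but not A: 9:00 am–12:20 pm, 3:40 pm–4:50 pm, 5:50 pm–6:00 pm.
Combining gives A △ B.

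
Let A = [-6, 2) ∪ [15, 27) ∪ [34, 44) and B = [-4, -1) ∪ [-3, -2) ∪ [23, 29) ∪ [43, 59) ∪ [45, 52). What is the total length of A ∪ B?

47

Second set merges to [-4, -1), [23, 29), [43, 59).
A ∪ B = [-6, 2), [15, 29), [34, 59).
Total: 8 + 14 + 25 = 47.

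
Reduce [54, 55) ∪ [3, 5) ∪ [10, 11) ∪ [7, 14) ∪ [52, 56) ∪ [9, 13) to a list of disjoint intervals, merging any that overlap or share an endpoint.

Sort by start: [3, 5), [7, 14), [9, 13), [10, 11), [52, 56), [54, 55).
[7, 14) is disjoint → start new block.
[9, 13) overlaps/touches [7, 14) → extend to [7, 14).
[10, 11) overlaps/touches [7, 14) → extend to [7, 14).
[52, 56) is disjoint → start new block.
[54, 55) overlaps/touches [52, 56) → extend to [52, 56).

[3, 5) ∪ [7, 14) ∪ [52, 56)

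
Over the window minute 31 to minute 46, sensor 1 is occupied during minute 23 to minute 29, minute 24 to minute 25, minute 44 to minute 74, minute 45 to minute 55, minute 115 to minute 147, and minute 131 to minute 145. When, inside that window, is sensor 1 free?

Covered (merged): minute 23 to minute 29, minute 44 to minute 74, minute 115 to minute 147.
Complement within minute 31 to minute 46: minute 31 to minute 44.

minute 31 to minute 44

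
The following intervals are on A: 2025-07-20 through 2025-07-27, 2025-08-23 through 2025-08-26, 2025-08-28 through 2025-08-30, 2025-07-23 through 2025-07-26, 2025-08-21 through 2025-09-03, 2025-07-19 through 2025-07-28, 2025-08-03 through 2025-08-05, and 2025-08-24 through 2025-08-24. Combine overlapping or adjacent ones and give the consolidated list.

2025-07-19 through 2025-07-28, 2025-08-03 through 2025-08-05, 2025-08-21 through 2025-09-03

Sort by start: 2025-07-19 through 2025-07-28, 2025-07-20 through 2025-07-27, 2025-07-23 through 2025-07-26, 2025-08-03 through 2025-08-05, 2025-08-21 through 2025-09-03, 2025-08-23 through 2025-08-26, 2025-08-24 through 2025-08-24, 2025-08-28 through 2025-08-30.
2025-07-20 through 2025-07-27 overlaps/touches 2025-07-19 through 2025-07-28 → extend to 2025-07-19 through 2025-07-28.
2025-07-23 through 2025-07-26 overlaps/touches 2025-07-19 through 2025-07-28 → extend to 2025-07-19 through 2025-07-28.
2025-08-03 through 2025-08-05 is disjoint → start new block.
2025-08-21 through 2025-09-03 is disjoint → start new block.
2025-08-23 through 2025-08-26 overlaps/touches 2025-08-21 through 2025-09-03 → extend to 2025-08-21 through 2025-09-03.
2025-08-24 through 2025-08-24 overlaps/touches 2025-08-21 through 2025-09-03 → extend to 2025-08-21 through 2025-09-03.
2025-08-28 through 2025-08-30 overlaps/touches 2025-08-21 through 2025-09-03 → extend to 2025-08-21 through 2025-09-03.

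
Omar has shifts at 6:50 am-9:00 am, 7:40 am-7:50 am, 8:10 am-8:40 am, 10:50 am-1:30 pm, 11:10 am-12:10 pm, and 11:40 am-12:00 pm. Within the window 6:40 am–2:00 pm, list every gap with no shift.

The merged coverage is 6:50 am-9:00 am, 10:50 am-1:30 pm.
Gaps within 6:40 am-2:00 pm: 6:40 am-6:50 am, 9:00 am-10:50 am, 1:30 pm-2:00 pm.

6:40 am-6:50 am, 9:00 am-10:50 am, 1:30 pm-2:00 pm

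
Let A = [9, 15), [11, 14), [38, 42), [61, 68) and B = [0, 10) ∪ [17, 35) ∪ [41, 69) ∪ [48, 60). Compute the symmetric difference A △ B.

Merge the first list: [9, 15), [38, 42), [61, 68).
Merge the second list: [0, 10), [17, 35), [41, 69).
A but not B: [10, 15), [38, 41).
B but not A: [0, 9), [17, 35), [42, 61), [68, 69).
Combining gives A △ B.

[0, 9) ∪ [10, 15) ∪ [17, 35) ∪ [38, 41) ∪ [42, 61) ∪ [68, 69)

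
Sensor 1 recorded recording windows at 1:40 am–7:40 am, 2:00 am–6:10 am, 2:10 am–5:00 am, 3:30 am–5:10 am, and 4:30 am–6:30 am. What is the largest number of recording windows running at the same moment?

At 4:30 am, 5 of the intervals are simultaneously active.
No point has more.

5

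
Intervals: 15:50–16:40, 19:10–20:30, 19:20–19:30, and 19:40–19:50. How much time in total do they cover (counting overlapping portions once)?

Merged: 15:50–16:40, 19:10–20:30.
Lengths: 50 min + 1 h 20 min = 2 h 10 min.

2 h 10 min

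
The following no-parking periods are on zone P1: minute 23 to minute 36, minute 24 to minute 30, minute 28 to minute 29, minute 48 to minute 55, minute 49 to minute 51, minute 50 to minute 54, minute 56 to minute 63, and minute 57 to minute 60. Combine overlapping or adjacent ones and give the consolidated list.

minute 23 to minute 36, minute 48 to minute 55, minute 56 to minute 63

minute 24 to minute 30 overlaps/touches minute 23 to minute 36 → extend to minute 23 to minute 36.
minute 28 to minute 29 overlaps/touches minute 23 to minute 36 → extend to minute 23 to minute 36.
minute 48 to minute 55 is disjoint → start new block.
minute 49 to minute 51 overlaps/touches minute 48 to minute 55 → extend to minute 48 to minute 55.
minute 50 to minute 54 overlaps/touches minute 48 to minute 55 → extend to minute 48 to minute 55.
minute 56 to minute 63 is disjoint → start new block.
minute 57 to minute 60 overlaps/touches minute 56 to minute 63 → extend to minute 56 to minute 63.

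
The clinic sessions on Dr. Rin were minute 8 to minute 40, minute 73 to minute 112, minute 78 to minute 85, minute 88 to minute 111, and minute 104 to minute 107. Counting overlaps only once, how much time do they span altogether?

71 minutes

Merged: minute 8 to minute 40, minute 73 to minute 112.
Lengths: 32 minutes + 39 minutes = 71 minutes.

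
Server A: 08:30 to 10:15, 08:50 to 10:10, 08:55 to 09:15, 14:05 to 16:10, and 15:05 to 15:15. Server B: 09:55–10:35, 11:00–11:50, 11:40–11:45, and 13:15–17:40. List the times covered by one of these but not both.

08:30-09:55, 10:15-10:35, 11:00-11:50, 13:15-14:05, 16:10-17:40

First set merges to 08:30-10:15, 14:05-16:10.
Second set merges to 09:55-10:35, 11:00-11:50, 13:15-17:40.
Only in the first: 08:30-09:55.
Only in the second: 10:15-10:35, 11:00-11:50, 13:15-14:05, 16:10-17:40.
Together these are the periods covered by exactly one.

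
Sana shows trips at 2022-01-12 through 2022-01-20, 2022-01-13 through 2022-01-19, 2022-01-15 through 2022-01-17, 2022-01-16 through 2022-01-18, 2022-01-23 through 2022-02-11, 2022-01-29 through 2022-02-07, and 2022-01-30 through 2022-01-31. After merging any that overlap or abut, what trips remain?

2022-01-12 through 2022-01-20, 2022-01-23 through 2022-02-11

2022-01-13 through 2022-01-19 overlaps/touches 2022-01-12 through 2022-01-20 → extend to 2022-01-12 through 2022-01-20.
2022-01-15 through 2022-01-17 overlaps/touches 2022-01-12 through 2022-01-20 → extend to 2022-01-12 through 2022-01-20.
2022-01-16 through 2022-01-18 overlaps/touches 2022-01-12 through 2022-01-20 → extend to 2022-01-12 through 2022-01-20.
2022-01-23 through 2022-02-11 is disjoint → start new block.
2022-01-29 through 2022-02-07 overlaps/touches 2022-01-23 through 2022-02-11 → extend to 2022-01-23 through 2022-02-11.
2022-01-30 through 2022-01-31 overlaps/touches 2022-01-23 through 2022-02-11 → extend to 2022-01-23 through 2022-02-11.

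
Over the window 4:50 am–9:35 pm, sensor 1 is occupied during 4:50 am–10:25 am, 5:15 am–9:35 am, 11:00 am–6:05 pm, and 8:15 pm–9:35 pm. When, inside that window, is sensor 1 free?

Covered (merged): 4:50 am–10:25 am, 11:00 am–6:05 pm, 8:15 pm–9:35 pm.
Gaps within 4:50 am–9:35 pm: 10:25 am–11:00 am, 6:05 pm–8:15 pm.

10:25 am–11:00 am, 6:05 pm–8:15 pm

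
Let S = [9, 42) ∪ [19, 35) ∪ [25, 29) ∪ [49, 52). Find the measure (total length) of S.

Merged: [9, 42), [49, 52).
Lengths: 33 + 3 = 36.

36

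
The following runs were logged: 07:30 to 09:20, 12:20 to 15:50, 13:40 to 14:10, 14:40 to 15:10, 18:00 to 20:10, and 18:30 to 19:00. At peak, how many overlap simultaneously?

Walk the sorted start/end points keeping a running depth.
The depth first hits 2 at 13:40.

2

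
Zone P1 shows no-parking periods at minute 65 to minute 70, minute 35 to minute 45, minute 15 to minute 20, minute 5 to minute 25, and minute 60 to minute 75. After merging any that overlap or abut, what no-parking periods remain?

minute 5 to minute 25, minute 35 to minute 45, minute 60 to minute 75

Sort by start: minute 5 to minute 25, minute 15 to minute 20, minute 35 to minute 45, minute 60 to minute 75, minute 65 to minute 70.
minute 15 to minute 20 overlaps/touches minute 5 to minute 25 → extend to minute 5 to minute 25.
minute 35 to minute 45 is disjoint → start new block.
minute 60 to minute 75 is disjoint → start new block.
minute 65 to minute 70 overlaps/touches minute 60 to minute 75 → extend to minute 60 to minute 75.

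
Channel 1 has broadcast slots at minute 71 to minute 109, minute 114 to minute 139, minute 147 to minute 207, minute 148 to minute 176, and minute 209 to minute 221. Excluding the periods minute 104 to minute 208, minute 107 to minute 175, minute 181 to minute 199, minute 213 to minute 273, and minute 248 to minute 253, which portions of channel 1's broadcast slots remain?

minute 71 to minute 104, minute 209 to minute 213

A, merged: minute 71 to minute 109, minute 114 to minute 139, minute 147 to minute 207, minute 209 to minute 221.
B, merged: minute 104 to minute 208, minute 213 to minute 273.
minute 71 to minute 109 with B removed leaves minute 71 to minute 104.
minute 114 to minute 139 lies entirely inside B → drops out.
minute 147 to minute 207 lies entirely inside B → drops out.
minute 209 to minute 221 with B removed leaves minute 209 to minute 213.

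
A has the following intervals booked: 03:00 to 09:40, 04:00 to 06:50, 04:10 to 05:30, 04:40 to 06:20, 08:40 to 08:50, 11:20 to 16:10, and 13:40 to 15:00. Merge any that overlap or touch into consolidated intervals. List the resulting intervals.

04:00–06:50 overlaps/touches 03:00–09:40 → extend to 03:00–09:40.
04:10–05:30 overlaps/touches 03:00–09:40 → extend to 03:00–09:40.
04:40–06:20 overlaps/touches 03:00–09:40 → extend to 03:00–09:40.
08:40–08:50 overlaps/touches 03:00–09:40 → extend to 03:00–09:40.
11:20–16:10 is disjoint → start new block.
13:40–15:00 overlaps/touches 11:20–16:10 → extend to 11:20–16:10.

03:00–09:40, 11:20–16:10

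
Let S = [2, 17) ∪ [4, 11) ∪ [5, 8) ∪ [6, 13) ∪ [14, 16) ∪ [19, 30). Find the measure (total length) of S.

Merged: [2, 17), [19, 30).
Lengths: 15 + 11 = 26.

26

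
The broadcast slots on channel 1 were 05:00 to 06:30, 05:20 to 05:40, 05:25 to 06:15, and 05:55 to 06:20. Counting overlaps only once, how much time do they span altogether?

Merged: 05:00–06:30.
Length: 1 h 30 min.

1 h 30 min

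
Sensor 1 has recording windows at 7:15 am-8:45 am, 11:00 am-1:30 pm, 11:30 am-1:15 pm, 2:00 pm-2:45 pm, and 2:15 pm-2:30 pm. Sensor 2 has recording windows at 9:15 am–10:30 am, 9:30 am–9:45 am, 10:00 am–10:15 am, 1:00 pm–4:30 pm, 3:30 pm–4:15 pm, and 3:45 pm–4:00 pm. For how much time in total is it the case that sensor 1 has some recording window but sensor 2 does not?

A, merged: 7:15 am–8:45 am, 11:00 am–1:30 pm, 2:00 pm–2:45 pm.
B, merged: 9:15 am–10:30 am, 1:00 pm–4:30 pm.
A \ B = 7:15 am–8:45 am, 11:00 am–1:00 pm.
Total: 1 h 30 min + 2 h = 3 h 30 min.

3 h 30 min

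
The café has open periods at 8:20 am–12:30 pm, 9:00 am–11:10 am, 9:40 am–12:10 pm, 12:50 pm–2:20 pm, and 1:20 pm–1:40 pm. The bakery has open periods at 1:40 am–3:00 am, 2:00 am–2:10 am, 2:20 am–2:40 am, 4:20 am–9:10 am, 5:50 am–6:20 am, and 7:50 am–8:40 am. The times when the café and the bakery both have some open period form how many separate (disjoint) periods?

1

First set merges to 8:20 am–12:30 pm, 12:50 pm–2:20 pm.
Second set merges to 1:40 am–3:00 am, 4:20 am–9:10 am.
A ∩ B = 8:20 am–9:10 am.
That is 1 disjoint piece.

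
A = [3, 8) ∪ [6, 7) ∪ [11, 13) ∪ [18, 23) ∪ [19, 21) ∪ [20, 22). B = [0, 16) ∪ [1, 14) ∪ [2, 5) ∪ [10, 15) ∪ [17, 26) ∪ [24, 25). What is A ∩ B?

First set merges to [3, 8), [11, 13), [18, 23).
Second set merges to [0, 16), [17, 26).
[3, 8) ∩ B → [3, 8).
[11, 13) ∩ B → [11, 13).
[18, 23) ∩ B → [18, 23).

[3, 8) ∪ [11, 13) ∪ [18, 23)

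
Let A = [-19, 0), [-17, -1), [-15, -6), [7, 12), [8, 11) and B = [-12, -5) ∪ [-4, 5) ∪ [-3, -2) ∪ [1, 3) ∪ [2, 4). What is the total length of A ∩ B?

11

Merge the first list: [-19, 0), [7, 12).
Merge the second list: [-12, -5), [-4, 5).
A ∩ B = [-12, -5), [-4, 0).
Total: 7 + 4 = 11.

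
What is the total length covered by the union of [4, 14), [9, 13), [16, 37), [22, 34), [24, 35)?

Merged: [4, 14), [16, 37).
Lengths: 10 + 21 = 31.

31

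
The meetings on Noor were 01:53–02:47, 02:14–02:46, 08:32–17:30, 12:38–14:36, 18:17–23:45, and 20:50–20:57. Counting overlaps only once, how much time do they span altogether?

15 h 20 min

Merged: 01:53–02:47, 08:32–17:30, 18:17–23:45.
Lengths: 54 min + 8 h 58 min + 5 h 28 min = 15 h 20 min.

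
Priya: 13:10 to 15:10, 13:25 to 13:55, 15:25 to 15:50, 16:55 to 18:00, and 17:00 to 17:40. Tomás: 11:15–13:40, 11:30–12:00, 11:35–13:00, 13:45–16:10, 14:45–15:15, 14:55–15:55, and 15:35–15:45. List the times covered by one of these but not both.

Merge the first list: 13:10-15:10, 15:25-15:50, 16:55-18:00.
Merge the second list: 11:15-13:40, 13:45-16:10.
Only in the first: 13:40-13:45, 16:55-18:00.
Only in the second: 11:15-13:10, 15:10-15:25, 15:50-16:10.
Together these are the periods covered by exactly one.

11:15-13:10, 13:40-13:45, 15:10-15:25, 15:50-16:10, 16:55-18:00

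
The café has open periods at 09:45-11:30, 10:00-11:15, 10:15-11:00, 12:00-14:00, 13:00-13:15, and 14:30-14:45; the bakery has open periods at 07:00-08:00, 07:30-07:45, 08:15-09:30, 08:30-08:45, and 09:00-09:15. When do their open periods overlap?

A, merged: 09:45-11:30, 12:00-14:00, 14:30-14:45.
B, merged: 07:00-08:00, 08:15-09:30.
09:45-11:30 falls entirely outside B.
12:00-14:00 falls entirely outside B.
14:30-14:45 falls entirely outside B.
No overlap.

none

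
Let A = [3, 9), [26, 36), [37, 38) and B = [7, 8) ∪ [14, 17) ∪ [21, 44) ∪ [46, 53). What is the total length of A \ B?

5

A \ B = [3, 7), [8, 9).
Total: 4 + 1 = 5.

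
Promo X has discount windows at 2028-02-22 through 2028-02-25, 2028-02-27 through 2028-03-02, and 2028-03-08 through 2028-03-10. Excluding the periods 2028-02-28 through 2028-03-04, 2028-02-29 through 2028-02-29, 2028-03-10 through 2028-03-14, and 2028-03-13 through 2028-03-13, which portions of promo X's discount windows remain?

B, merged: 2028-02-28 through 2028-03-04, 2028-03-10 through 2028-03-14.
2028-02-22 through 2028-02-25 is untouched.
2028-02-27 through 2028-03-02 with B removed leaves 2028-02-27 through 2028-02-27.
2028-03-08 through 2028-03-10 with B removed leaves 2028-03-08 through 2028-03-09.

2028-02-22 through 2028-02-25, 2028-02-27 through 2028-02-27, 2028-03-08 through 2028-03-09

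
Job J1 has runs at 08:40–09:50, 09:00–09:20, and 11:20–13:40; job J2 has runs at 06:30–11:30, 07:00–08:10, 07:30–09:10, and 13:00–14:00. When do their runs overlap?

08:40–09:50, 11:20–11:30, 13:00–13:40

A, merged: 08:40–09:50, 11:20–13:40.
B, merged: 06:30–11:30, 13:00–14:00.
08:40–09:50 meets the second set on 08:40–09:50.
11:20–13:40 meets the second set on 11:20–11:30, 13:00–13:40.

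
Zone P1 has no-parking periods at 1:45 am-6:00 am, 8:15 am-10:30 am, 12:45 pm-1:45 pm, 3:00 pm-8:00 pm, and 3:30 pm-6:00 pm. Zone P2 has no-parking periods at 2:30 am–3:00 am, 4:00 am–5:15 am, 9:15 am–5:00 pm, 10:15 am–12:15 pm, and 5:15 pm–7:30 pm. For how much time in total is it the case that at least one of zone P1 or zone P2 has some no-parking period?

Merge the first list: 1:45 am–6:00 am, 8:15 am–10:30 am, 12:45 pm–1:45 pm, 3:00 pm–8:00 pm.
Merge the second list: 2:30 am–3:00 am, 4:00 am–5:15 am, 9:15 am–5:00 pm, 5:15 pm–7:30 pm.
A ∪ B = 1:45 am–6:00 am, 8:15 am–8:00 pm.
Total: 4 h 15 min + 11 h 45 min = 16 h.

16 h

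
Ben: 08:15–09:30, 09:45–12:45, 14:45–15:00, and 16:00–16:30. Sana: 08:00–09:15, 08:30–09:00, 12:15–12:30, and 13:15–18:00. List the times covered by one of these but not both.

08:00-08:15, 09:15-09:30, 09:45-12:15, 12:30-12:45, 13:15-14:45, 15:00-16:00, 16:30-18:00

B, merged: 08:00-09:15, 12:15-12:30, 13:15-18:00.
Only in the first: 09:15-09:30, 09:45-12:15, 12:30-12:45.
Only in the second: 08:00-08:15, 13:15-14:45, 15:00-16:00, 16:30-18:00.
Together these are the periods covered by exactly one.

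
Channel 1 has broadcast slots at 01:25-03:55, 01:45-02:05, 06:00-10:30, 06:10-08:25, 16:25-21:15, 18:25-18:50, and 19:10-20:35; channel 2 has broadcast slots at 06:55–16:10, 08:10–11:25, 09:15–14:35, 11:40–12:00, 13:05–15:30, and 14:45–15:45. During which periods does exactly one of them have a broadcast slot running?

First set merges to 01:25–03:55, 06:00–10:30, 16:25–21:15.
Second set merges to 06:55–16:10.
A \ B = 01:25–03:55, 06:00–06:55, 16:25–21:15.
B \ A = 10:30–16:10.
Union of the two gives the symmetric difference.

01:25–03:55, 06:00–06:55, 10:30–16:10, 16:25–21:15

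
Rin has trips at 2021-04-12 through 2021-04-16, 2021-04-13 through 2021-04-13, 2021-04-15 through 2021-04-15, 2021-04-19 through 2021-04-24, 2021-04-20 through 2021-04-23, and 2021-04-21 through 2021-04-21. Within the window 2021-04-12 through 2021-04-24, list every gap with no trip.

After merging, the occupied span is 2021-04-12 through 2021-04-16, 2021-04-19 through 2021-04-24.
Gaps within 2021-04-12 through 2021-04-24: 2021-04-17 through 2021-04-18.

2021-04-17 through 2021-04-18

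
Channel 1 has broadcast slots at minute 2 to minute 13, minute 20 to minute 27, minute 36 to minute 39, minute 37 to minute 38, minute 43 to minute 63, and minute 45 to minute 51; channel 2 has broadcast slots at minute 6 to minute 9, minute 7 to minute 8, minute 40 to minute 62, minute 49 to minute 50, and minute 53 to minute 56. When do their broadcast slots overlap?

Merge the first list: minute 2 to minute 13, minute 20 to minute 27, minute 36 to minute 39, minute 43 to minute 63.
Merge the second list: minute 6 to minute 9, minute 40 to minute 62.
minute 2 to minute 13 ∩ B → minute 6 to minute 9.
minute 20 to minute 27 meets no B interval.
minute 36 to minute 39 meets no B interval.
minute 43 to minute 63 ∩ B → minute 43 to minute 62.

minute 6 to minute 9, minute 43 to minute 62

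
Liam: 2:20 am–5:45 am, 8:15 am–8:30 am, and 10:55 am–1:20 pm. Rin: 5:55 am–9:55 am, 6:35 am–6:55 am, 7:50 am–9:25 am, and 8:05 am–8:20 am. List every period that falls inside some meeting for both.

Second set merges to 5:55 am–9:55 am.
2:20 am–5:45 am falls entirely outside B.
8:15 am–8:30 am overlaps B on 8:15 am–8:30 am.
10:55 am–1:20 pm falls entirely outside B.

8:15 am–8:30 am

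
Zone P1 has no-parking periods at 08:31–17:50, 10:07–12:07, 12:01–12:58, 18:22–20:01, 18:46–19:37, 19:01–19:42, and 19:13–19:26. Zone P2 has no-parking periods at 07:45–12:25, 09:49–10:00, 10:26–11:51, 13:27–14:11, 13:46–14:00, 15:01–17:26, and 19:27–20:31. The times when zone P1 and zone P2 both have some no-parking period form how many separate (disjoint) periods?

Merge the first list: 08:31–17:50, 18:22–20:01.
Merge the second list: 07:45–12:25, 13:27–14:11, 15:01–17:26, 19:27–20:31.
A ∩ B = 08:31–12:25, 13:27–14:11, 15:01–17:26, 19:27–20:01.
That is 4 disjoint pieces.

4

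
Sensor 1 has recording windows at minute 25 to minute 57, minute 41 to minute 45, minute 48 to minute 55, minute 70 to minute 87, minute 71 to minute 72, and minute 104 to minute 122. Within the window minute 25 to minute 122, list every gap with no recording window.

Covered (merged): minute 25 to minute 57, minute 70 to minute 87, minute 104 to minute 122.
Uncovered inside minute 25 to minute 122: minute 57 to minute 70, minute 87 to minute 104.

minute 57 to minute 70, minute 87 to minute 104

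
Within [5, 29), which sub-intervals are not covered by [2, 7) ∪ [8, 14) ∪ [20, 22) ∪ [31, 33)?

The merged coverage is [2, 7), [8, 14), [20, 22), [31, 33).
Gaps within [5, 29): [7, 8), [14, 20), [22, 29).

[7, 8) ∪ [14, 20) ∪ [22, 29)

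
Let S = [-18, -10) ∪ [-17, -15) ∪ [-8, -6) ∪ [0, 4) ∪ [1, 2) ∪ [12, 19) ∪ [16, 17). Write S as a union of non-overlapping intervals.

[-18, -10) ∪ [-8, -6) ∪ [0, 4) ∪ [12, 19)

[-17, -15) overlaps/touches [-18, -10) → extend to [-18, -10).
[-8, -6) is disjoint → start new block.
[0, 4) is disjoint → start new block.
[1, 2) overlaps/touches [0, 4) → extend to [0, 4).
[12, 19) is disjoint → start new block.
[16, 17) overlaps/touches [12, 19) → extend to [12, 19).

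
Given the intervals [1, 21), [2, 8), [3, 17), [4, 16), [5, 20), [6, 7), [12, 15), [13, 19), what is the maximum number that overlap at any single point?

At 6, 6 of the intervals are simultaneously active.
No point has more.

6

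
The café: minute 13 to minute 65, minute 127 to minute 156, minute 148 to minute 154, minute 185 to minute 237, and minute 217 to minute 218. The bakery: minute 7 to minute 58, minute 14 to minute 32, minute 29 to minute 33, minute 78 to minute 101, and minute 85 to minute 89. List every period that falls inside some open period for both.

Merge the first list: minute 13 to minute 65, minute 127 to minute 156, minute 185 to minute 237.
Merge the second list: minute 7 to minute 58, minute 78 to minute 101.
minute 13 to minute 65 ∩ B → minute 13 to minute 58.
minute 127 to minute 156 meets no B interval.
minute 185 to minute 237 meets no B interval.

minute 13 to minute 58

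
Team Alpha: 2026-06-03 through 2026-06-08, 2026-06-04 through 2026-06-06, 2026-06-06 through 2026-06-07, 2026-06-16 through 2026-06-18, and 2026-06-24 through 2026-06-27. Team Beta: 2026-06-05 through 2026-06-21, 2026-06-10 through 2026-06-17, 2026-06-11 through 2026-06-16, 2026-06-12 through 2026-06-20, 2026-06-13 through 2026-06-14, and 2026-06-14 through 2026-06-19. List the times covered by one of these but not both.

2026-06-03 through 2026-06-04, 2026-06-09 through 2026-06-15, 2026-06-19 through 2026-06-21, 2026-06-24 through 2026-06-27

First set merges to 2026-06-03 through 2026-06-08, 2026-06-16 through 2026-06-18, 2026-06-24 through 2026-06-27.
Second set merges to 2026-06-05 through 2026-06-21.
A but not B: 2026-06-03 through 2026-06-04, 2026-06-24 through 2026-06-27.
B but not A: 2026-06-09 through 2026-06-15, 2026-06-19 through 2026-06-21.
Combining gives A △ B.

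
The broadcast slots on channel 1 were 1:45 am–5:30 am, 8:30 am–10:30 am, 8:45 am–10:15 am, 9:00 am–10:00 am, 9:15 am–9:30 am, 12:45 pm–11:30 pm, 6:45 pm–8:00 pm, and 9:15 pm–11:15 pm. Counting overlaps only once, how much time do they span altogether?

16 h 30 min

Merged: 1:45 am-5:30 am, 8:30 am-10:30 am, 12:45 pm-11:30 pm.
Lengths: 3 h 45 min + 2 h + 10 h 45 min = 16 h 30 min.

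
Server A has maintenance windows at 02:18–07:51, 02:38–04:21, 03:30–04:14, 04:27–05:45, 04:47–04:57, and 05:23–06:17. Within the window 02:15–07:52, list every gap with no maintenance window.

02:15–02:18, 07:51–07:52

Covered (merged): 02:18–07:51.
Uncovered inside 02:15–07:52: 02:15–02:18, 07:51–07:52.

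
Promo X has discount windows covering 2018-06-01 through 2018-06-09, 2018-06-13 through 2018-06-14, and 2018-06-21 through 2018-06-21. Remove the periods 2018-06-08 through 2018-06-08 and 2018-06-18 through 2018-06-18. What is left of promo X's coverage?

2018-06-01 through 2018-06-09 minus B → 2018-06-01 through 2018-06-07, 2018-06-09 through 2018-06-09.
2018-06-13 through 2018-06-14: no B overlap → unchanged.
2018-06-21 through 2018-06-21: no B overlap → unchanged.

2018-06-01 through 2018-06-07, 2018-06-09 through 2018-06-09, 2018-06-13 through 2018-06-14, 2018-06-21 through 2018-06-21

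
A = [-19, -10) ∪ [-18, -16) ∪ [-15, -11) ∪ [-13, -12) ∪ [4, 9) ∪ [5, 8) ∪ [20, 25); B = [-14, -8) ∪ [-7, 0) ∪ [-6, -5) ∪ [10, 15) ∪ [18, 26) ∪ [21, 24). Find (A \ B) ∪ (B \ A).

Merge the first list: [-19, -10), [4, 9), [20, 25).
Merge the second list: [-14, -8), [-7, 0), [10, 15), [18, 26).
A \ B = [-19, -14), [4, 9).
B \ A = [-10, -8), [-7, 0), [10, 15), [18, 20), [25, 26).
Union of the two gives the symmetric difference.

[-19, -14) ∪ [-10, -8) ∪ [-7, 0) ∪ [4, 9) ∪ [10, 15) ∪ [18, 20) ∪ [25, 26)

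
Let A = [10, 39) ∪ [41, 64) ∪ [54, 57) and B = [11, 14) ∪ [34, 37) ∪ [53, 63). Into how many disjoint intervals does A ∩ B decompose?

3

Merge the first list: [10, 39), [41, 64).
A ∩ B = [11, 14), [34, 37), [53, 63).
That is 3 disjoint pieces.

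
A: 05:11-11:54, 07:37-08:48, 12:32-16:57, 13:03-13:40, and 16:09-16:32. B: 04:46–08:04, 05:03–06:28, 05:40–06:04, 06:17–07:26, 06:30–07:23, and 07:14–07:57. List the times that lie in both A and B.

05:11–08:04

Merge the first list: 05:11–11:54, 12:32–16:57.
Merge the second list: 04:46–08:04.
05:11–11:54 overlaps B on 05:11–08:04.
12:32–16:57 falls entirely outside B.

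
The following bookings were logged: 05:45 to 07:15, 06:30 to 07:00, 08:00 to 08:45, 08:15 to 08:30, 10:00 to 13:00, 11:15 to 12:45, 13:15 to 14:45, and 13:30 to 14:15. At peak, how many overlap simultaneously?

2

At 06:30, 2 of the intervals are simultaneously active.
No point has more.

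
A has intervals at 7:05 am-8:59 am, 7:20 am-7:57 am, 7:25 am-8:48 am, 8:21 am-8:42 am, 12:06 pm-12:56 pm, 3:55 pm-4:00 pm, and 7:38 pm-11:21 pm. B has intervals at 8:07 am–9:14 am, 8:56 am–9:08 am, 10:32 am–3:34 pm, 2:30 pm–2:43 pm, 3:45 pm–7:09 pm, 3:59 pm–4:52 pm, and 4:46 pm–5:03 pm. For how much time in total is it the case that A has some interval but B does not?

4 h 45 min

Merge the first list: 7:05 am-8:59 am, 12:06 pm-12:56 pm, 3:55 pm-4:00 pm, 7:38 pm-11:21 pm.
Merge the second list: 8:07 am-9:14 am, 10:32 am-3:34 pm, 3:45 pm-7:09 pm.
A \ B = 7:05 am-8:07 am, 7:38 pm-11:21 pm.
Total: 1 h 2 min + 3 h 43 min = 4 h 45 min.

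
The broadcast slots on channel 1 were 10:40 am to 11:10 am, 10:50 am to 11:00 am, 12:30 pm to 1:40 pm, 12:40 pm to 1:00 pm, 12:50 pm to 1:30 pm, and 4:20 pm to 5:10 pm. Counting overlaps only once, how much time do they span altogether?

2 h 30 min

Merged: 10:40 am-11:10 am, 12:30 pm-1:40 pm, 4:20 pm-5:10 pm.
Lengths: 30 min + 1 h 10 min + 50 min = 2 h 30 min.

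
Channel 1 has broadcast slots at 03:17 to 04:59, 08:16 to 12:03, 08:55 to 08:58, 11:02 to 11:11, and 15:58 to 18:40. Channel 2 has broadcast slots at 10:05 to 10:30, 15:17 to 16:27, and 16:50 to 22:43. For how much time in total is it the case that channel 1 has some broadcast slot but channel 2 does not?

First set merges to 03:17–04:59, 08:16–12:03, 15:58–18:40.
A \ B = 03:17–04:59, 08:16–10:05, 10:30–12:03, 16:27–16:50.
Total: 1 h 42 min + 1 h 49 min + 1 h 33 min + 23 min = 5 h 27 min.

5 h 27 min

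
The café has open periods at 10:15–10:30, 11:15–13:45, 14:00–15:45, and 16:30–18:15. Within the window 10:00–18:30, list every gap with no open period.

After merging, the occupied span is 10:15–10:30, 11:15–13:45, 14:00–15:45, 16:30–18:15.
Gaps within 10:00–18:30: 10:00–10:15, 10:30–11:15, 13:45–14:00, 15:45–16:30, 18:15–18:30.

10:00–10:15, 10:30–11:15, 13:45–14:00, 15:45–16:30, 18:15–18:30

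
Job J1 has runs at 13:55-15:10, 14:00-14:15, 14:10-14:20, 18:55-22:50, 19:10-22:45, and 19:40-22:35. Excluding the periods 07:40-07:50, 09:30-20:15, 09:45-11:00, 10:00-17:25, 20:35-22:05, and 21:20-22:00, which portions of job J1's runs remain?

20:15-20:35, 22:05-22:50

Merge the first list: 13:55-15:10, 18:55-22:50.
Merge the second list: 07:40-07:50, 09:30-20:15, 20:35-22:05.
13:55-15:10 lies entirely inside B → drops out.
18:55-22:50 with B removed leaves 20:15-20:35, 22:05-22:50.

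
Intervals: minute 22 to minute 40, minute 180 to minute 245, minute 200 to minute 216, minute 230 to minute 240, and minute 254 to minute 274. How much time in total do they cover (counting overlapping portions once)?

Merged: minute 22 to minute 40, minute 180 to minute 245, minute 254 to minute 274.
Lengths: 18 minutes + 65 minutes + 20 minutes = 103 minutes.

103 minutes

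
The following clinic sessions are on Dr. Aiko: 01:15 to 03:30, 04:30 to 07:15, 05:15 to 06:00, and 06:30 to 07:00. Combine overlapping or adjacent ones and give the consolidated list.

01:15–03:30, 04:30–07:15

04:30–07:15 is disjoint → start new block.
05:15–06:00 overlaps/touches 04:30–07:15 → extend to 04:30–07:15.
06:30–07:00 overlaps/touches 04:30–07:15 → extend to 04:30–07:15.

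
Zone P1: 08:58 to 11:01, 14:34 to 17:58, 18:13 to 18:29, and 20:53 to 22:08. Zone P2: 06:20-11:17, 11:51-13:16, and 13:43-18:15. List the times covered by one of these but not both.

Only in the first: 18:15–18:29, 20:53–22:08.
Only in the second: 06:20–08:58, 11:01–11:17, 11:51–13:16, 13:43–14:34, 17:58–18:13.
Together these are the periods covered by exactly one.

06:20–08:58, 11:01–11:17, 11:51–13:16, 13:43–14:34, 17:58–18:13, 18:15–18:29, 20:53–22:08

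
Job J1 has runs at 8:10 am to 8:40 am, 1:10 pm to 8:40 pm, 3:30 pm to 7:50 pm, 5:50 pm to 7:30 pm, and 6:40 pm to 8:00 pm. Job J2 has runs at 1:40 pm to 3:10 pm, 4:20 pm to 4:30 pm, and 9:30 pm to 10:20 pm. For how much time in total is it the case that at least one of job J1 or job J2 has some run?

A, merged: 8:10 am–8:40 am, 1:10 pm–8:40 pm.
A ∪ B = 8:10 am–8:40 am, 1:10 pm–8:40 pm, 9:30 pm–10:20 pm.
Total: 30 min + 7 h 30 min + 50 min = 8 h 50 min.

8 h 50 min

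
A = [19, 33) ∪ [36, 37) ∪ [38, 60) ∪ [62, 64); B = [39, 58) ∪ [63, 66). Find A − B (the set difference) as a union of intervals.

[19, 33) ∪ [36, 37) ∪ [38, 39) ∪ [58, 60) ∪ [62, 63)

[19, 33): no B overlap → unchanged.
[36, 37): no B overlap → unchanged.
[38, 60) minus B → [38, 39), [58, 60).
[62, 64) minus B → [62, 63).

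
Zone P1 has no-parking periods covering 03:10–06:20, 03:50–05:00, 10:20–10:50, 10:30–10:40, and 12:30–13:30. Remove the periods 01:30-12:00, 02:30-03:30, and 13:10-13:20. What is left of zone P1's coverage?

A, merged: 03:10-06:20, 10:20-10:50, 12:30-13:30.
B, merged: 01:30-12:00, 13:10-13:20.
03:10-06:20 lies entirely inside B → drops out.
10:20-10:50 lies entirely inside B → drops out.
12:30-13:30 with B removed leaves 12:30-13:10, 13:20-13:30.

12:30-13:10, 13:20-13:30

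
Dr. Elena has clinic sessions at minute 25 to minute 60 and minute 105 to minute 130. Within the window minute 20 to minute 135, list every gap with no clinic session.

minute 20 to minute 25, minute 60 to minute 105, minute 130 to minute 135

Covered (merged): minute 25 to minute 60, minute 105 to minute 130.
Gaps within minute 20 to minute 135: minute 20 to minute 25, minute 60 to minute 105, minute 130 to minute 135.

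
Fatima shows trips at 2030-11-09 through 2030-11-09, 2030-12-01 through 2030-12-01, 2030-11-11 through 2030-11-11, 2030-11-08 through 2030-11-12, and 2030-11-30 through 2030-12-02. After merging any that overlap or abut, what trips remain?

2030-11-08 through 2030-11-12, 2030-11-30 through 2030-12-02

Sort by start: 2030-11-08 through 2030-11-12, 2030-11-09 through 2030-11-09, 2030-11-11 through 2030-11-11, 2030-11-30 through 2030-12-02, 2030-12-01 through 2030-12-01.
2030-11-09 through 2030-11-09 overlaps/touches 2030-11-08 through 2030-11-12 → extend to 2030-11-08 through 2030-11-12.
2030-11-11 through 2030-11-11 overlaps/touches 2030-11-08 through 2030-11-12 → extend to 2030-11-08 through 2030-11-12.
2030-11-30 through 2030-12-02 is disjoint → start new block.
2030-12-01 through 2030-12-01 overlaps/touches 2030-11-30 through 2030-12-02 → extend to 2030-11-30 through 2030-12-02.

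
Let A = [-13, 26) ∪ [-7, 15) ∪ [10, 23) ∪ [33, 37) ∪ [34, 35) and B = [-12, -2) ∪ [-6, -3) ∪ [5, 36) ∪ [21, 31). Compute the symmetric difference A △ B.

[-13, -12) ∪ [-2, 5) ∪ [26, 33) ∪ [36, 37)

A, merged: [-13, 26), [33, 37).
B, merged: [-12, -2), [5, 36).
Only in the first: [-13, -12), [-2, 5), [36, 37).
Only in the second: [26, 33).
Together these are the periods covered by exactly one.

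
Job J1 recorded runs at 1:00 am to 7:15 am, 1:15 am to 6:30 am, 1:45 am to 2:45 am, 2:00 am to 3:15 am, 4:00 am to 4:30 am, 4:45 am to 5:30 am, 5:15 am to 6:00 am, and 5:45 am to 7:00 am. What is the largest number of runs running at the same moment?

Walk the sorted start/end points keeping a running depth.
The depth first hits 4 at 2:00 am.

4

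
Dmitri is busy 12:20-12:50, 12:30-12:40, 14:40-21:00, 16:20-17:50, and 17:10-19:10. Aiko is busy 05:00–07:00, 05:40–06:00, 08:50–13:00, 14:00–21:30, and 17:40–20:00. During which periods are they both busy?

A, merged: 12:20–12:50, 14:40–21:00.
B, merged: 05:00–07:00, 08:50–13:00, 14:00–21:30.
12:20–12:50 meets the second set on 12:20–12:50.
14:40–21:00 meets the second set on 14:40–21:00.

12:20–12:50, 14:40–21:00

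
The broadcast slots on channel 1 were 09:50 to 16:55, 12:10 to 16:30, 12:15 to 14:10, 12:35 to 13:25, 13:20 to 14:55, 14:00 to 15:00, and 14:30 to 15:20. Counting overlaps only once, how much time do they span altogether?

Merged: 09:50–16:55.
Length: 7 h 5 min.

7 h 5 min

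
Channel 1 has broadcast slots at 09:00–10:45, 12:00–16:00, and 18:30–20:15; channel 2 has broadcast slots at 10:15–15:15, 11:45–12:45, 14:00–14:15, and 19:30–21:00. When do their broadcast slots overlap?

B, merged: 10:15–15:15, 19:30–21:00.
09:00–10:45 meets the second set on 10:15–10:45.
12:00–16:00 meets the second set on 12:00–15:15.
18:30–20:15 meets the second set on 19:30–20:15.

10:15–10:45, 12:00–15:15, 19:30–20:15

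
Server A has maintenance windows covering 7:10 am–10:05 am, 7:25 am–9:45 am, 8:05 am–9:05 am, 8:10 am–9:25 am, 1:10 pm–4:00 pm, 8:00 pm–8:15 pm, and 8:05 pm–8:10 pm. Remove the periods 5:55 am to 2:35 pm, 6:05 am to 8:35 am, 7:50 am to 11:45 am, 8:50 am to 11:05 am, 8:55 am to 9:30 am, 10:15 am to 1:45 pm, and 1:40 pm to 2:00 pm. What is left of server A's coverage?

Merge the first list: 7:10 am-10:05 am, 1:10 pm-4:00 pm, 8:00 pm-8:15 pm.
Merge the second list: 5:55 am-2:35 pm.
7:10 am-10:05 am lies entirely inside B → drops out.
1:10 pm-4:00 pm with B removed leaves 2:35 pm-4:00 pm.
8:00 pm-8:15 pm is untouched.

2:35 pm-4:00 pm, 8:00 pm-8:15 pm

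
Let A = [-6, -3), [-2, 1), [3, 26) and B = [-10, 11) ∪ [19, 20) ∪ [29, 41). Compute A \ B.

[11, 19) ∪ [20, 26)

[-6, -3): fully covered by B → removed.
[-2, 1): fully covered by B → removed.
[3, 26) minus B → [11, 19), [20, 26).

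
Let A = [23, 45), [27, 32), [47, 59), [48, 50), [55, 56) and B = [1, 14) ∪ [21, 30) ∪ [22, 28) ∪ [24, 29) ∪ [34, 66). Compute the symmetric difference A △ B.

[1, 14) ∪ [21, 23) ∪ [30, 34) ∪ [45, 47) ∪ [59, 66)

Merge the first list: [23, 45), [47, 59).
Merge the second list: [1, 14), [21, 30), [34, 66).
A \ B = [30, 34).
B \ A = [1, 14), [21, 23), [45, 47), [59, 66).
Union of the two gives the symmetric difference.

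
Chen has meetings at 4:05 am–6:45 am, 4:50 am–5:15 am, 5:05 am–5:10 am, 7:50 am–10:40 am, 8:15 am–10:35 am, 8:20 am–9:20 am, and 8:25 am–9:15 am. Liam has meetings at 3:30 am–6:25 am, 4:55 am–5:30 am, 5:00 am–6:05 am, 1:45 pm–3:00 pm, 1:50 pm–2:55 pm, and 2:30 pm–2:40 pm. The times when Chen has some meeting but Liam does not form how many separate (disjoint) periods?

2

Merge the first list: 4:05 am–6:45 am, 7:50 am–10:40 am.
Merge the second list: 3:30 am–6:25 am, 1:45 pm–3:00 pm.
A \ B = 6:25 am–6:45 am, 7:50 am–10:40 am.
That is 2 disjoint pieces.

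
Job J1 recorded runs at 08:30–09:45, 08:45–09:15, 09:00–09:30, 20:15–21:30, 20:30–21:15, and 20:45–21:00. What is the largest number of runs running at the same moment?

3

At 09:00, 3 of the intervals are simultaneously active.
No point has more.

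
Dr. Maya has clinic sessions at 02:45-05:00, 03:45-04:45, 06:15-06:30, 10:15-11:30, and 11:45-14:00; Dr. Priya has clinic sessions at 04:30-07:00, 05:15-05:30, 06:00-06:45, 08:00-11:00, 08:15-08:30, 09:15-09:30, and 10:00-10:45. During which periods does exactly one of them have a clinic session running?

02:45-04:30, 05:00-06:15, 06:30-07:00, 08:00-10:15, 11:00-11:30, 11:45-14:00

First set merges to 02:45-05:00, 06:15-06:30, 10:15-11:30, 11:45-14:00.
Second set merges to 04:30-07:00, 08:00-11:00.
Only in the first: 02:45-04:30, 11:00-11:30, 11:45-14:00.
Only in the second: 05:00-06:15, 06:30-07:00, 08:00-10:15.
Together these are the periods covered by exactly one.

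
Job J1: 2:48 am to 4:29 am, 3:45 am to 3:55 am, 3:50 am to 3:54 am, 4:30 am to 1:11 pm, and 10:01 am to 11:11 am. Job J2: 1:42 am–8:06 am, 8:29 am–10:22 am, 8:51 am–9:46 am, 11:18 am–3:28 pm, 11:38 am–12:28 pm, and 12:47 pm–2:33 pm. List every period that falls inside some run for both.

A, merged: 2:48 am–4:29 am, 4:30 am–1:11 pm.
B, merged: 1:42 am–8:06 am, 8:29 am–10:22 am, 11:18 am–3:28 pm.
2:48 am–4:29 am ∩ B → 2:48 am–4:29 am.
4:30 am–1:11 pm ∩ B → 4:30 am–8:06 am, 8:29 am–10:22 am, 11:18 am–1:11 pm.

2:48 am–4:29 am, 4:30 am–8:06 am, 8:29 am–10:22 am, 11:18 am–1:11 pm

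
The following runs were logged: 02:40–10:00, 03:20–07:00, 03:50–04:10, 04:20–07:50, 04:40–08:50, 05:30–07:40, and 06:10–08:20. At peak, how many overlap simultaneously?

At 06:10, 6 of the intervals are simultaneously active.
No point has more.

6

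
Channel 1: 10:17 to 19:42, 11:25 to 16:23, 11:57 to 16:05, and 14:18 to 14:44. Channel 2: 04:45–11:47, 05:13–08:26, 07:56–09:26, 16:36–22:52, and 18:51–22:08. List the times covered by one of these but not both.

First set merges to 10:17–19:42.
Second set merges to 04:45–11:47, 16:36–22:52.
Only in the first: 11:47–16:36.
Only in the second: 04:45–10:17, 19:42–22:52.
Together these are the periods covered by exactly one.

04:45–10:17, 11:47–16:36, 19:42–22:52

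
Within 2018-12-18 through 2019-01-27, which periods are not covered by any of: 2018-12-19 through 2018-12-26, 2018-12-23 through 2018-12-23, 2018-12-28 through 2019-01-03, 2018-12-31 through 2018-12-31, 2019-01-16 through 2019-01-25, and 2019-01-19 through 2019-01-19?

2018-12-18 through 2018-12-18, 2018-12-27 through 2018-12-27, 2019-01-04 through 2019-01-15, 2019-01-26 through 2019-01-27

After merging, the occupied span is 2018-12-19 through 2018-12-26, 2018-12-28 through 2019-01-03, 2019-01-16 through 2019-01-25.
Uncovered inside 2018-12-18 through 2019-01-27: 2018-12-18 through 2018-12-18, 2018-12-27 through 2018-12-27, 2019-01-04 through 2019-01-15, 2019-01-26 through 2019-01-27.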